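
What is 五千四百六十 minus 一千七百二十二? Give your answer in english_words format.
Convert 五千四百六十 (Chinese numeral) → 5×1000 + 4×100 + 6×10 = 5460 (decimal)
Convert 一千七百二十二 (Chinese numeral) → 1×1000 + 7×100 + 2×10 + 2 = 1722 (decimal)
Compute 5460 - 1722 = 3738
Convert 3738 (decimal) → 3738 = 3×1000 + 7×100 + 38 → three thousand seven hundred thirty-eight (English words)
three thousand seven hundred thirty-eight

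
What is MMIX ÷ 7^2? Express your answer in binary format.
Convert MMIX (Roman numeral) → 1000 + 1000 + 9 = 2009 (decimal)
Convert 7^2 (power) → 49 (decimal)
Compute 2009 ÷ 49 = 41
Convert 41 (decimal) → 41 = 32 + 8 + 1 → 0b101001 (binary)
0b101001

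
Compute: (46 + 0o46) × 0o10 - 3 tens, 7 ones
Convert 0o46 (octal) → 4×8 + 6 = 38 (decimal)
Convert 0o10 (octal) → 1×8 = 8 (decimal)
Convert 3 tens, 7 ones (place-value notation) → 3×10 + 7 = 37 (decimal)
Expression in decimal: (46 + 38) × 8 - 37
Parentheses first: 46 + 38 = 84
Multiply: 84 × 8 = 672
Subtract: 672 - 37 = 635
635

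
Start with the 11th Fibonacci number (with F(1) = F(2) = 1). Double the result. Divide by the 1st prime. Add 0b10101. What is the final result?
Convert the 11th Fibonacci number (with F(1) = F(2) = 1) (Fibonacci index) → 1, 1, 2, 3, 5, 8, 13, 21, 34, 55, 89 → 89 (decimal)
Start: 89
89 × 2 = 178
Convert the 1st prime (prime index) → 2 (decimal)
178 ÷ 2 = 89
Convert 0b10101 (binary) → 16 + 4 + 1 = 21 (decimal)
89 + 21 = 110
110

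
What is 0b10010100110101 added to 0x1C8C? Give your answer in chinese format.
Convert 0b10010100110101 (binary) → 8192 + 1024 + 256 + 32 + 16 + 4 + 1 = 9525 (decimal)
Convert 0x1C8C (hexadecimal) → 1×4096 + 12×256 + 8×16 + 12 = 7308 (decimal)
Compute 9525 + 7308 = 16833
Convert 16833 (decimal) → 16833 = 1×10000 + 6×1000 + 8×100 + 3×10 + 3 → 一万六千八百三十三 (Chinese numeral)
一万六千八百三十三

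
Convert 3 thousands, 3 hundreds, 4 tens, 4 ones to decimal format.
Convert 3 thousands, 3 hundreds, 4 tens, 4 ones (place-value notation) → 3×1000 + 3×100 + 4×10 + 4 = 3344 (decimal)
3344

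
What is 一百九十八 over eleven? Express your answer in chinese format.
Convert 一百九十八 (Chinese numeral) → 1×100 + 9×10 + 8 = 198 (decimal)
Convert eleven (English words) → 11 (decimal)
Compute 198 ÷ 11 = 18
Convert 18 (decimal) → 18 = 1×10 + 8 → 十八 (Chinese numeral)
十八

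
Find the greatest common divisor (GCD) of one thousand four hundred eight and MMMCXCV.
Convert one thousand four hundred eight (English words) → 1×1000 + 4×100 + 8 = 1408 (decimal)
Convert MMMCXCV (Roman numeral) → 1000 + 1000 + 1000 + 100 + 90 + 5 = 3195 (decimal)
Compute gcd(1408, 3195) = 1
1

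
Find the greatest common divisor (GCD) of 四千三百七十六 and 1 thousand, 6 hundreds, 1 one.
Convert 四千三百七十六 (Chinese numeral) → 4×1000 + 3×100 + 7×10 + 6 = 4376 (decimal)
Convert 1 thousand, 6 hundreds, 1 one (place-value notation) → 1×1000 + 6×100 + 1 = 1601 (decimal)
Compute gcd(4376, 1601) = 1
1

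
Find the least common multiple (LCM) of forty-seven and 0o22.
Convert forty-seven (English words) → 47 (decimal)
Convert 0o22 (octal) → 2×8 + 2 = 18 (decimal)
Compute lcm(47, 18) = 846
846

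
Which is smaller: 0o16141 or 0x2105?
Convert 0o16141 (octal) → 1×4096 + 6×512 + 1×64 + 4×8 + 1 = 7265 (decimal)
Convert 0x2105 (hexadecimal) → 2×4096 + 1×256 + 5 = 8453 (decimal)
Compare 7265 vs 8453: smaller = 7265
7265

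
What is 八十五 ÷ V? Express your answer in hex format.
Convert 八十五 (Chinese numeral) → 8×10 + 5 = 85 (decimal)
Convert V (Roman numeral) → 5 (decimal)
Compute 85 ÷ 5 = 17
Convert 17 (decimal) → 17 = 1×16 + 1 → 0x11 (hexadecimal)
0x11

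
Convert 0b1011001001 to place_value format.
Convert 0b1011001001 (binary) → 512 + 128 + 64 + 8 + 1 = 713 (decimal)
Convert 713 (decimal) → 713 = 7×100 + 1×10 + 3 → 7 hundreds, 1 ten, 3 ones (place-value notation)
7 hundreds, 1 ten, 3 ones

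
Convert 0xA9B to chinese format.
Convert 0xA9B (hexadecimal) → 10×256 + 9×16 + 11 = 2715 (decimal)
Convert 2715 (decimal) → 2715 = 2×1000 + 7×100 + 1×10 + 5 → 二千七百一十五 (Chinese numeral)
二千七百一十五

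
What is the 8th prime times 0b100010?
Convert the 8th prime (prime index) → 19 (decimal)
Convert 0b100010 (binary) → 32 + 2 = 34 (decimal)
Compute 19 × 34 = 646
646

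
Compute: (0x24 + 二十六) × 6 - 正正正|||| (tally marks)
Convert 0x24 (hexadecimal) → 2×16 + 4 = 36 (decimal)
Convert 二十六 (Chinese numeral) → 2×10 + 6 = 26 (decimal)
Convert 正正正|||| (tally marks) → 5 + 5 + 5 + 4 = 19 (decimal)
Expression in decimal: (36 + 26) × 6 - 19
Parentheses first: 36 + 26 = 62
Multiply: 62 × 6 = 372
Subtract: 372 - 19 = 353
353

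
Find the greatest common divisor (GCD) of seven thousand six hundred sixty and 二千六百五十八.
Convert seven thousand six hundred sixty (English words) → 7×1000 + 6×100 + 60 = 7660 (decimal)
Convert 二千六百五十八 (Chinese numeral) → 2×1000 + 6×100 + 5×10 + 8 = 2658 (decimal)
Compute gcd(7660, 2658) = 2
2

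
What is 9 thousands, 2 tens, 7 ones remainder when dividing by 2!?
Convert 9 thousands, 2 tens, 7 ones (place-value notation) → 9×1000 + 2×10 + 7 = 9027 (decimal)
Convert 2! (factorial) → 2 (decimal)
Compute 9027 mod 2 = 1
1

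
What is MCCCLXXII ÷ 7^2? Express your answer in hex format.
Convert MCCCLXXII (Roman numeral) → 1000 + 100 + 100 + 100 + 50 + 10 + 10 + 1 + 1 = 1372 (decimal)
Convert 7^2 (power) → 49 (decimal)
Compute 1372 ÷ 49 = 28
Convert 28 (decimal) → 28 = 1×16 + 12 → 0x1C (hexadecimal)
0x1C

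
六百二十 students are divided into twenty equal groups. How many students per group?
Convert 六百二十 (Chinese numeral) → 6×100 + 2×10 = 620 (decimal)
Convert twenty (English words) → 20 (decimal)
Compute 620 ÷ 20 = 31
31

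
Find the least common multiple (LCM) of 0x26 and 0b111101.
Convert 0x26 (hexadecimal) → 2×16 + 6 = 38 (decimal)
Convert 0b111101 (binary) → 32 + 16 + 8 + 4 + 1 = 61 (decimal)
Compute lcm(38, 61) = 2318
2318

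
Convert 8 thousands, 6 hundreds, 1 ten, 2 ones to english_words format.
Convert 8 thousands, 6 hundreds, 1 ten, 2 ones (place-value notation) → 8×1000 + 6×100 + 1×10 + 2 = 8612 (decimal)
Convert 8612 (decimal) → 8612 = 8×1000 + 6×100 + 12 → eight thousand six hundred twelve (English words)
eight thousand six hundred twelve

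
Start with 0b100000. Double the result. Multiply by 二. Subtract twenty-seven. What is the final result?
Convert 0b100000 (binary) → 32 (decimal)
Start: 32
32 × 2 = 64
Convert 二 (Chinese numeral) → 2 (decimal)
64 × 2 = 128
Convert twenty-seven (English words) → 27 (decimal)
128 - 27 = 101
101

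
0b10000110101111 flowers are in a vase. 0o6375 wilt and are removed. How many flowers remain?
Convert 0b10000110101111 (binary) → 8192 + 256 + 128 + 32 + 8 + 4 + 2 + 1 = 8623 (decimal)
Convert 0o6375 (octal) → 6×512 + 3×64 + 7×8 + 5 = 3325 (decimal)
Compute 8623 - 3325 = 5298
5298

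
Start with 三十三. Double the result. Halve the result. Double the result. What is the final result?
Convert 三十三 (Chinese numeral) → 3×10 + 3 = 33 (decimal)
Start: 33
33 × 2 = 66
66 ÷ 2 = 33
33 × 2 = 66
66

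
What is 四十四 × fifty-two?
Convert 四十四 (Chinese numeral) → 4×10 + 4 = 44 (decimal)
Convert fifty-two (English words) → 52 (decimal)
Compute 44 × 52 = 2288
2288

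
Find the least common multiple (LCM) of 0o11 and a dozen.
Convert 0o11 (octal) → 1×8 + 1 = 9 (decimal)
Convert a dozen (colloquial) → 12 (decimal)
Compute lcm(9, 12) = 36
36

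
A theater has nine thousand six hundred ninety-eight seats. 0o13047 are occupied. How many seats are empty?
Convert nine thousand six hundred ninety-eight (English words) → 9×1000 + 6×100 + 98 = 9698 (decimal)
Convert 0o13047 (octal) → 1×4096 + 3×512 + 4×8 + 7 = 5671 (decimal)
Compute 9698 - 5671 = 4027
4027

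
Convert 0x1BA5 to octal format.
Convert 0x1BA5 (hexadecimal) → 1×4096 + 11×256 + 10×16 + 5 = 7077 (decimal)
Convert 7077 (decimal) → 7077 = 1×4096 + 5×512 + 6×64 + 4×8 + 5 → 0o15645 (octal)
0o15645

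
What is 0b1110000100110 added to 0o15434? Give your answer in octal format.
Convert 0b1110000100110 (binary) → 4096 + 2048 + 1024 + 32 + 4 + 2 = 7206 (decimal)
Convert 0o15434 (octal) → 1×4096 + 5×512 + 4×64 + 3×8 + 4 = 6940 (decimal)
Compute 7206 + 6940 = 14146
Convert 14146 (decimal) → 14146 = 3×4096 + 3×512 + 5×64 + 2 → 0o33502 (octal)
0o33502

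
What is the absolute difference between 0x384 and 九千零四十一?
Convert 0x384 (hexadecimal) → 3×256 + 8×16 + 4 = 900 (decimal)
Convert 九千零四十一 (Chinese numeral) → 9×1000 + 4×10 + 1 = 9041 (decimal)
Compute |900 - 9041| = 8141
8141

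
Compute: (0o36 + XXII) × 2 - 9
Convert 0o36 (octal) → 3×8 + 6 = 30 (decimal)
Convert XXII (Roman numeral) → 10 + 10 + 1 + 1 = 22 (decimal)
Expression in decimal: (30 + 22) × 2 - 9
Parentheses first: 30 + 22 = 52
Multiply: 52 × 2 = 104
Subtract: 104 - 9 = 95
95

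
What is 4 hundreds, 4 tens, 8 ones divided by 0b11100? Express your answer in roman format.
Convert 4 hundreds, 4 tens, 8 ones (place-value notation) → 4×100 + 4×10 + 8 = 448 (decimal)
Convert 0b11100 (binary) → 16 + 8 + 4 = 28 (decimal)
Compute 448 ÷ 28 = 16
Convert 16 (decimal) → 16 = 10 + 5 + 1 → XVI (Roman numeral)
XVI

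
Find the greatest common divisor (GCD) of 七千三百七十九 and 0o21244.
Convert 七千三百七十九 (Chinese numeral) → 7×1000 + 3×100 + 7×10 + 9 = 7379 (decimal)
Convert 0o21244 (octal) → 2×4096 + 1×512 + 2×64 + 4×8 + 4 = 8868 (decimal)
Compute gcd(7379, 8868) = 1
1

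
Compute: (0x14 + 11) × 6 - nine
Convert 0x14 (hexadecimal) → 1×16 + 4 = 20 (decimal)
Convert nine (English words) → 9 (decimal)
Expression in decimal: (20 + 11) × 6 - 9
Parentheses first: 20 + 11 = 31
Multiply: 31 × 6 = 186
Subtract: 186 - 9 = 177
177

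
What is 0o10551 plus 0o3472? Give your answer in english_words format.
Convert 0o10551 (octal) → 1×4096 + 5×64 + 5×8 + 1 = 4457 (decimal)
Convert 0o3472 (octal) → 3×512 + 4×64 + 7×8 + 2 = 1850 (decimal)
Compute 4457 + 1850 = 6307
Convert 6307 (decimal) → 6307 = 6×1000 + 3×100 + 7 → six thousand three hundred seven (English words)
six thousand three hundred seven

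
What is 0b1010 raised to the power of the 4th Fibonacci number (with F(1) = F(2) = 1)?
Convert 0b1010 (binary) → 8 + 2 = 10 (decimal)
Convert the 4th Fibonacci number (with F(1) = F(2) = 1) (Fibonacci index) → 1, 1, 2, 3 → 3 (decimal)
Compute 10 ^ 3 = 1000
1000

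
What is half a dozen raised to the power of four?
Convert half a dozen (colloquial) → 6 (decimal)
Convert four (English words) → 4 (decimal)
Compute 6 ^ 4 = 1296
1296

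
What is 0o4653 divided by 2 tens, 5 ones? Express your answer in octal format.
Convert 0o4653 (octal) → 4×512 + 6×64 + 5×8 + 3 = 2475 (decimal)
Convert 2 tens, 5 ones (place-value notation) → 2×10 + 5 = 25 (decimal)
Compute 2475 ÷ 25 = 99
Convert 99 (decimal) → 99 = 1×64 + 4×8 + 3 → 0o143 (octal)
0o143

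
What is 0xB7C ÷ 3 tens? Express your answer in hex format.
Convert 0xB7C (hexadecimal) → 11×256 + 7×16 + 12 = 2940 (decimal)
Convert 3 tens (place-value notation) → 3×10 = 30 (decimal)
Compute 2940 ÷ 30 = 98
Convert 98 (decimal) → 98 = 6×16 + 2 → 0x62 (hexadecimal)
0x62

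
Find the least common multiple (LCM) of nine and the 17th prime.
Convert nine (English words) → 9 (decimal)
Convert the 17th prime (prime index) → 59 (decimal)
Compute lcm(9, 59) = 531
531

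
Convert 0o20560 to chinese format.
Convert 0o20560 (octal) → 2×4096 + 5×64 + 6×8 = 8560 (decimal)
Convert 8560 (decimal) → 8560 = 8×1000 + 5×100 + 6×10 → 八千五百六十 (Chinese numeral)
八千五百六十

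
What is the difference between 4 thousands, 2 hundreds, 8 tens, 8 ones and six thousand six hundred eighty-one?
Convert 4 thousands, 2 hundreds, 8 tens, 8 ones (place-value notation) → 4×1000 + 2×100 + 8×10 + 8 = 4288 (decimal)
Convert six thousand six hundred eighty-one (English words) → 6×1000 + 6×100 + 81 = 6681 (decimal)
Difference: |4288 - 6681| = 2393
2393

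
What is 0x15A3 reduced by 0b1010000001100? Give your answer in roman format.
Convert 0x15A3 (hexadecimal) → 1×4096 + 5×256 + 10×16 + 3 = 5539 (decimal)
Convert 0b1010000001100 (binary) → 4096 + 1024 + 8 + 4 = 5132 (decimal)
Compute 5539 - 5132 = 407
Convert 407 (decimal) → 407 = 400 + 5 + 1 + 1 → CDVII (Roman numeral)
CDVII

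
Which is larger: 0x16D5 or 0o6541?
Convert 0x16D5 (hexadecimal) → 1×4096 + 6×256 + 13×16 + 5 = 5845 (decimal)
Convert 0o6541 (octal) → 6×512 + 5×64 + 4×8 + 1 = 3425 (decimal)
Compare 5845 vs 3425: larger = 5845
5845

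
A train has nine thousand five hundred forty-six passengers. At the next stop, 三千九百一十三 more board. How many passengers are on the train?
Convert nine thousand five hundred forty-six (English words) → 9×1000 + 5×100 + 46 = 9546 (decimal)
Convert 三千九百一十三 (Chinese numeral) → 3×1000 + 9×100 + 1×10 + 3 = 3913 (decimal)
Compute 9546 + 3913 = 13459
13459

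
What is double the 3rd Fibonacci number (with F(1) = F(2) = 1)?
The 3rd Fibonacci number (with F(1) = F(2) = 1): 1, 1, 2 → 2
Compute 2 × 2 = 4
4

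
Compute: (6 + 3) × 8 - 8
Parentheses first: 6 + 3 = 9
Multiply: 9 × 8 = 72
Subtract: 72 - 8 = 64
64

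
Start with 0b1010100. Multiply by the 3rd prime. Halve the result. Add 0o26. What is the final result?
Convert 0b1010100 (binary) → 64 + 16 + 4 = 84 (decimal)
Start: 84
Convert the 3rd prime (prime index) → 5 (decimal)
84 × 5 = 420
420 ÷ 2 = 210
Convert 0o26 (octal) → 2×8 + 6 = 22 (decimal)
210 + 22 = 232
232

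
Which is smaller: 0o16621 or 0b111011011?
Convert 0o16621 (octal) → 1×4096 + 6×512 + 6×64 + 2×8 + 1 = 7569 (decimal)
Convert 0b111011011 (binary) → 256 + 128 + 64 + 16 + 8 + 2 + 1 = 475 (decimal)
Compare 7569 vs 475: smaller = 475
475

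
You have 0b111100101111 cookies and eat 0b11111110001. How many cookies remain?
Convert 0b111100101111 (binary) → 2048 + 1024 + 512 + 256 + 32 + 8 + 4 + 2 + 1 = 3887 (decimal)
Convert 0b11111110001 (binary) → 1024 + 512 + 256 + 128 + 64 + 32 + 16 + 1 = 2033 (decimal)
Compute 3887 - 2033 = 1854
1854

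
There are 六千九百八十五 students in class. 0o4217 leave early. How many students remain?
Convert 六千九百八十五 (Chinese numeral) → 6×1000 + 9×100 + 8×10 + 5 = 6985 (decimal)
Convert 0o4217 (octal) → 4×512 + 2×64 + 1×8 + 7 = 2191 (decimal)
Compute 6985 - 2191 = 4794
4794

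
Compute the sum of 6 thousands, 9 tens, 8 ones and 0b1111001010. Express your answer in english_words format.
Convert 6 thousands, 9 tens, 8 ones (place-value notation) → 6×1000 + 9×10 + 8 = 6098 (decimal)
Convert 0b1111001010 (binary) → 512 + 256 + 128 + 64 + 8 + 2 = 970 (decimal)
Compute 6098 + 970 = 7068
Convert 7068 (decimal) → 7068 = 7×1000 + 68 → seven thousand sixty-eight (English words)
seven thousand sixty-eight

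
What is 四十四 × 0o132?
Convert 四十四 (Chinese numeral) → 4×10 + 4 = 44 (decimal)
Convert 0o132 (octal) → 1×64 + 3×8 + 2 = 90 (decimal)
Compute 44 × 90 = 3960
3960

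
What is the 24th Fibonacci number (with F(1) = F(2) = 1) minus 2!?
The 24th Fibonacci number (with F(1) = F(2) = 1) = 46368
Convert 2! (factorial) → 2 (decimal)
Compute 46368 - 2 = 46366
46366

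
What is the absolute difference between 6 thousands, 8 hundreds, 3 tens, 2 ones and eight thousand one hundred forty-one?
Convert 6 thousands, 8 hundreds, 3 tens, 2 ones (place-value notation) → 6×1000 + 8×100 + 3×10 + 2 = 6832 (decimal)
Convert eight thousand one hundred forty-one (English words) → 8×1000 + 1×100 + 41 = 8141 (decimal)
Compute |6832 - 8141| = 1309
1309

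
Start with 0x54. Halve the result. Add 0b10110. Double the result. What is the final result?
Convert 0x54 (hexadecimal) → 5×16 + 4 = 84 (decimal)
Start: 84
84 ÷ 2 = 42
Convert 0b10110 (binary) → 16 + 4 + 2 = 22 (decimal)
42 + 22 = 64
64 × 2 = 128
128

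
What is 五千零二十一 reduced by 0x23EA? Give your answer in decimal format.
Convert 五千零二十一 (Chinese numeral) → 5×1000 + 2×10 + 1 = 5021 (decimal)
Convert 0x23EA (hexadecimal) → 2×4096 + 3×256 + 14×16 + 10 = 9194 (decimal)
Compute 5021 - 9194 = -4173
-4173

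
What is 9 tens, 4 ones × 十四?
Convert 9 tens, 4 ones (place-value notation) → 9×10 + 4 = 94 (decimal)
Convert 十四 (Chinese numeral) → 1×10 + 4 = 14 (decimal)
Compute 94 × 14 = 1316
1316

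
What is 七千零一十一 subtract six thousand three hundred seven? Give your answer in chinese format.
Convert 七千零一十一 (Chinese numeral) → 7×1000 + 1×10 + 1 = 7011 (decimal)
Convert six thousand three hundred seven (English words) → 6×1000 + 3×100 + 7 = 6307 (decimal)
Compute 7011 - 6307 = 704
Convert 704 (decimal) → 704 = 7×100 + 4 → 七百零四 (Chinese numeral)
七百零四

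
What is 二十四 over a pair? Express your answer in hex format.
Convert 二十四 (Chinese numeral) → 2×10 + 4 = 24 (decimal)
Convert a pair (colloquial) → 2 (decimal)
Compute 24 ÷ 2 = 12
Convert 12 (decimal) → 0xC (hexadecimal)
0xC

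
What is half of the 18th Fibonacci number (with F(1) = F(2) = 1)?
The 18th Fibonacci number (with F(1) = F(2) = 1) = 2584
Compute 2584 ÷ 2 = 1292
1292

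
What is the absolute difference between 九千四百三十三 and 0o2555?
Convert 九千四百三十三 (Chinese numeral) → 9×1000 + 4×100 + 3×10 + 3 = 9433 (decimal)
Convert 0o2555 (octal) → 2×512 + 5×64 + 5×8 + 5 = 1389 (decimal)
Compute |9433 - 1389| = 8044
8044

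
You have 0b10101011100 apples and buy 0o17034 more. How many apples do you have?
Convert 0b10101011100 (binary) → 1024 + 256 + 64 + 16 + 8 + 4 = 1372 (decimal)
Convert 0o17034 (octal) → 1×4096 + 7×512 + 3×8 + 4 = 7708 (decimal)
Compute 1372 + 7708 = 9080
9080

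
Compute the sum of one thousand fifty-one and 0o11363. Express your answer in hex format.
Convert one thousand fifty-one (English words) → 1×1000 + 51 = 1051 (decimal)
Convert 0o11363 (octal) → 1×4096 + 1×512 + 3×64 + 6×8 + 3 = 4851 (decimal)
Compute 1051 + 4851 = 5902
Convert 5902 (decimal) → 5902 = 1×4096 + 7×256 + 14 → 0x170E (hexadecimal)
0x170E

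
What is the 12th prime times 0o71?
Convert the 12th prime (prime index) → 37 (decimal)
Convert 0o71 (octal) → 7×8 + 1 = 57 (decimal)
Compute 37 × 57 = 2109
2109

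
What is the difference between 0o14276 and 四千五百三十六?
Convert 0o14276 (octal) → 1×4096 + 4×512 + 2×64 + 7×8 + 6 = 6334 (decimal)
Convert 四千五百三十六 (Chinese numeral) → 4×1000 + 5×100 + 3×10 + 6 = 4536 (decimal)
Difference: |6334 - 4536| = 1798
1798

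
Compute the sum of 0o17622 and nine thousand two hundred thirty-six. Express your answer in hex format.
Convert 0o17622 (octal) → 1×4096 + 7×512 + 6×64 + 2×8 + 2 = 8082 (decimal)
Convert nine thousand two hundred thirty-six (English words) → 9×1000 + 2×100 + 36 = 9236 (decimal)
Compute 8082 + 9236 = 17318
Convert 17318 (decimal) → 17318 = 4×4096 + 3×256 + 10×16 + 6 → 0x43A6 (hexadecimal)
0x43A6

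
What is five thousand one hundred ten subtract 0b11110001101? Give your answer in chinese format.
Convert five thousand one hundred ten (English words) → 5×1000 + 1×100 + 10 = 5110 (decimal)
Convert 0b11110001101 (binary) → 1024 + 512 + 256 + 128 + 8 + 4 + 1 = 1933 (decimal)
Compute 5110 - 1933 = 3177
Convert 3177 (decimal) → 3177 = 3×1000 + 1×100 + 7×10 + 7 → 三千一百七十七 (Chinese numeral)
三千一百七十七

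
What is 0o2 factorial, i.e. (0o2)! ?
Convert 0o2 (octal) → 2 (decimal)
Compute 2! = 2
2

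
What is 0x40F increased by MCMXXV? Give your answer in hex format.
Convert 0x40F (hexadecimal) → 4×256 + 15 = 1039 (decimal)
Convert MCMXXV (Roman numeral) → 1000 + 900 + 10 + 10 + 5 = 1925 (decimal)
Compute 1039 + 1925 = 2964
Convert 2964 (decimal) → 2964 = 11×256 + 9×16 + 4 → 0xB94 (hexadecimal)
0xB94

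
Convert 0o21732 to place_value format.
Convert 0o21732 (octal) → 2×4096 + 1×512 + 7×64 + 3×8 + 2 = 9178 (decimal)
Convert 9178 (decimal) → 9178 = 9×1000 + 1×100 + 7×10 + 8 → 9 thousands, 1 hundred, 7 tens, 8 ones (place-value notation)
9 thousands, 1 hundred, 7 tens, 8 ones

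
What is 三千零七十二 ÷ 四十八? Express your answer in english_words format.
Convert 三千零七十二 (Chinese numeral) → 3×1000 + 7×10 + 2 = 3072 (decimal)
Convert 四十八 (Chinese numeral) → 4×10 + 8 = 48 (decimal)
Compute 3072 ÷ 48 = 64
Convert 64 (decimal) → sixty-four (English words)
sixty-four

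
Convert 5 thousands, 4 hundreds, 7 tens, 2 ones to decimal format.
Convert 5 thousands, 4 hundreds, 7 tens, 2 ones (place-value notation) → 5×1000 + 4×100 + 7×10 + 2 = 5472 (decimal)
5472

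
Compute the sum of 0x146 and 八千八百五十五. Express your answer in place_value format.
Convert 0x146 (hexadecimal) → 1×256 + 4×16 + 6 = 326 (decimal)
Convert 八千八百五十五 (Chinese numeral) → 8×1000 + 8×100 + 5×10 + 5 = 8855 (decimal)
Compute 326 + 8855 = 9181
Convert 9181 (decimal) → 9181 = 9×1000 + 1×100 + 8×10 + 1 → 9 thousands, 1 hundred, 8 tens, 1 one (place-value notation)
9 thousands, 1 hundred, 8 tens, 1 one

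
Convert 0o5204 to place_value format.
Convert 0o5204 (octal) → 5×512 + 2×64 + 4 = 2692 (decimal)
Convert 2692 (decimal) → 2692 = 2×1000 + 6×100 + 9×10 + 2 → 2 thousands, 6 hundreds, 9 tens, 2 ones (place-value notation)
2 thousands, 6 hundreds, 9 tens, 2 ones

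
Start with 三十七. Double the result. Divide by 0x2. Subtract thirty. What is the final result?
Convert 三十七 (Chinese numeral) → 3×10 + 7 = 37 (decimal)
Start: 37
37 × 2 = 74
Convert 0x2 (hexadecimal) → 2 (decimal)
74 ÷ 2 = 37
Convert thirty (English words) → 30 (decimal)
37 - 30 = 7
7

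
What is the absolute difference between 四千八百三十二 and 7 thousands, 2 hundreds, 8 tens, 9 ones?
Convert 四千八百三十二 (Chinese numeral) → 4×1000 + 8×100 + 3×10 + 2 = 4832 (decimal)
Convert 7 thousands, 2 hundreds, 8 tens, 9 ones (place-value notation) → 7×1000 + 2×100 + 8×10 + 9 = 7289 (decimal)
Compute |4832 - 7289| = 2457
2457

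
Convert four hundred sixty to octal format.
Convert four hundred sixty (English words) → 4×100 + 60 = 460 (decimal)
Convert 460 (decimal) → 460 = 7×64 + 1×8 + 4 → 0o714 (octal)
0o714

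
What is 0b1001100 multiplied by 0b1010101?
Convert 0b1001100 (binary) → 64 + 8 + 4 = 76 (decimal)
Convert 0b1010101 (binary) → 64 + 16 + 4 + 1 = 85 (decimal)
Compute 76 × 85 = 6460
6460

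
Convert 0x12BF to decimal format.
Convert 0x12BF (hexadecimal) → 1×4096 + 2×256 + 11×16 + 15 = 4799 (decimal)
4799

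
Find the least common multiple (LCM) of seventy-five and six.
Convert seventy-five (English words) → 75 (decimal)
Convert six (English words) → 6 (decimal)
Compute lcm(75, 6) = 150
150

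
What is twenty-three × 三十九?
Convert twenty-three (English words) → 23 (decimal)
Convert 三十九 (Chinese numeral) → 3×10 + 9 = 39 (decimal)
Compute 23 × 39 = 897
897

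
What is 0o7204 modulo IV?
Convert 0o7204 (octal) → 7×512 + 2×64 + 4 = 3716 (decimal)
Convert IV (Roman numeral) → 4 (decimal)
Compute 3716 mod 4 = 0
0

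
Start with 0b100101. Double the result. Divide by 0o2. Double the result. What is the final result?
Convert 0b100101 (binary) → 32 + 4 + 1 = 37 (decimal)
Start: 37
37 × 2 = 74
Convert 0o2 (octal) → 2 (decimal)
74 ÷ 2 = 37
37 × 2 = 74
74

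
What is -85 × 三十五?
Convert 三十五 (Chinese numeral) → 3×10 + 5 = 35 (decimal)
Compute -85 × 35 = -2975
-2975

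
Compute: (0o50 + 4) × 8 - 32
Convert 0o50 (octal) → 5×8 = 40 (decimal)
Expression in decimal: (40 + 4) × 8 - 32
Parentheses first: 40 + 4 = 44
Multiply: 44 × 8 = 352
Subtract: 352 - 32 = 320
320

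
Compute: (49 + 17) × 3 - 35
Parentheses first: 49 + 17 = 66
Multiply: 66 × 3 = 198
Subtract: 198 - 35 = 163
163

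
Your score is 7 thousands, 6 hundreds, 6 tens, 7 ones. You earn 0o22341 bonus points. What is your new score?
Convert 7 thousands, 6 hundreds, 6 tens, 7 ones (place-value notation) → 7×1000 + 6×100 + 6×10 + 7 = 7667 (decimal)
Convert 0o22341 (octal) → 2×4096 + 2×512 + 3×64 + 4×8 + 1 = 9441 (decimal)
Compute 7667 + 9441 = 17108
17108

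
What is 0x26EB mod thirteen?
Convert 0x26EB (hexadecimal) → 2×4096 + 6×256 + 14×16 + 11 = 9963 (decimal)
Convert thirteen (English words) → 13 (decimal)
Compute 9963 mod 13 = 5
5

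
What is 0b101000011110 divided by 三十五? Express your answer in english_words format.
Convert 0b101000011110 (binary) → 2048 + 512 + 16 + 8 + 4 + 2 = 2590 (decimal)
Convert 三十五 (Chinese numeral) → 3×10 + 5 = 35 (decimal)
Compute 2590 ÷ 35 = 74
Convert 74 (decimal) → seventy-four (English words)
seventy-four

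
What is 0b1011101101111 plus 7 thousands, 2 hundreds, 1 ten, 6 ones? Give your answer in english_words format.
Convert 0b1011101101111 (binary) → 4096 + 1024 + 512 + 256 + 64 + 32 + 8 + 4 + 2 + 1 = 5999 (decimal)
Convert 7 thousands, 2 hundreds, 1 ten, 6 ones (place-value notation) → 7×1000 + 2×100 + 1×10 + 6 = 7216 (decimal)
Compute 5999 + 7216 = 13215
Convert 13215 (decimal) → 13215 = 13×1000 + 2×100 + 15 → thirteen thousand two hundred fifteen (English words)
thirteen thousand two hundred fifteen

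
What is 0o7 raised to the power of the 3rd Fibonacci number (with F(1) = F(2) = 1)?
Convert 0o7 (octal) → 7 (decimal)
Convert the 3rd Fibonacci number (with F(1) = F(2) = 1) (Fibonacci index) → 1, 1, 2 → 2 (decimal)
Compute 7 ^ 2 = 49
49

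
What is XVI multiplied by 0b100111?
Convert XVI (Roman numeral) → 10 + 5 + 1 = 16 (decimal)
Convert 0b100111 (binary) → 32 + 4 + 2 + 1 = 39 (decimal)
Compute 16 × 39 = 624
624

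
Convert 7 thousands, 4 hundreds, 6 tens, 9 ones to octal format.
Convert 7 thousands, 4 hundreds, 6 tens, 9 ones (place-value notation) → 7×1000 + 4×100 + 6×10 + 9 = 7469 (decimal)
Convert 7469 (decimal) → 7469 = 1×4096 + 6×512 + 4×64 + 5×8 + 5 → 0o16455 (octal)
0o16455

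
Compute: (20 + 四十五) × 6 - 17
Convert 四十五 (Chinese numeral) → 4×10 + 5 = 45 (decimal)
Expression in decimal: (20 + 45) × 6 - 17
Parentheses first: 20 + 45 = 65
Multiply: 65 × 6 = 390
Subtract: 390 - 17 = 373
373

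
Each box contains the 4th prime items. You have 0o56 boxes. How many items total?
Convert the 4th prime (prime index) → 7 (decimal)
Convert 0o56 (octal) → 5×8 + 6 = 46 (decimal)
Compute 7 × 46 = 322
322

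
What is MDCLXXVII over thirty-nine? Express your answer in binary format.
Convert MDCLXXVII (Roman numeral) → 1000 + 500 + 100 + 50 + 10 + 10 + 5 + 1 + 1 = 1677 (decimal)
Convert thirty-nine (English words) → 39 (decimal)
Compute 1677 ÷ 39 = 43
Convert 43 (decimal) → 43 = 32 + 8 + 2 + 1 → 0b101011 (binary)
0b101011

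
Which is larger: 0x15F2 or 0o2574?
Convert 0x15F2 (hexadecimal) → 1×4096 + 5×256 + 15×16 + 2 = 5618 (decimal)
Convert 0o2574 (octal) → 2×512 + 5×64 + 7×8 + 4 = 1404 (decimal)
Compare 5618 vs 1404: larger = 5618
5618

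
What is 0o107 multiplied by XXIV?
Convert 0o107 (octal) → 1×64 + 7 = 71 (decimal)
Convert XXIV (Roman numeral) → 10 + 10 + 4 = 24 (decimal)
Compute 71 × 24 = 1704
1704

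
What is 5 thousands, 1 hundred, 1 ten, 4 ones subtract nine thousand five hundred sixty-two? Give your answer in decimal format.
Convert 5 thousands, 1 hundred, 1 ten, 4 ones (place-value notation) → 5×1000 + 1×100 + 1×10 + 4 = 5114 (decimal)
Convert nine thousand five hundred sixty-two (English words) → 9×1000 + 5×100 + 62 = 9562 (decimal)
Compute 5114 - 9562 = -4448
-4448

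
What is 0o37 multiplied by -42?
Convert 0o37 (octal) → 3×8 + 7 = 31 (decimal)
Compute 31 × -42 = -1302
-1302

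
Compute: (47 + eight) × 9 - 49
Convert eight (English words) → 8 (decimal)
Expression in decimal: (47 + 8) × 9 - 49
Parentheses first: 47 + 8 = 55
Multiply: 55 × 9 = 495
Subtract: 495 - 49 = 446
446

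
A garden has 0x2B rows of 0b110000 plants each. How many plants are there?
Convert 0b110000 (binary) → 32 + 16 = 48 (decimal)
Convert 0x2B (hexadecimal) → 2×16 + 11 = 43 (decimal)
Compute 48 × 43 = 2064
2064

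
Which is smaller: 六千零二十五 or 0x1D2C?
Convert 六千零二十五 (Chinese numeral) → 6×1000 + 2×10 + 5 = 6025 (decimal)
Convert 0x1D2C (hexadecimal) → 1×4096 + 13×256 + 2×16 + 12 = 7468 (decimal)
Compare 6025 vs 7468: smaller = 6025
6025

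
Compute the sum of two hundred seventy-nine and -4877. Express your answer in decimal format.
Convert two hundred seventy-nine (English words) → 2×100 + 79 = 279 (decimal)
Compute 279 + -4877 = -4598
-4598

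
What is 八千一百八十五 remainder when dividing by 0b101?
Convert 八千一百八十五 (Chinese numeral) → 8×1000 + 1×100 + 8×10 + 5 = 8185 (decimal)
Convert 0b101 (binary) → 4 + 1 = 5 (decimal)
Compute 8185 mod 5 = 0
0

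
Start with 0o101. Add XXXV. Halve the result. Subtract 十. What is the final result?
Convert 0o101 (octal) → 1×64 + 1 = 65 (decimal)
Start: 65
Convert XXXV (Roman numeral) → 10 + 10 + 10 + 5 = 35 (decimal)
65 + 35 = 100
100 ÷ 2 = 50
Convert 十 (Chinese numeral) → 1×10 = 10 (decimal)
50 - 10 = 40
40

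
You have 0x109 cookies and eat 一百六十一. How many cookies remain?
Convert 0x109 (hexadecimal) → 1×256 + 9 = 265 (decimal)
Convert 一百六十一 (Chinese numeral) → 1×100 + 6×10 + 1 = 161 (decimal)
Compute 265 - 161 = 104
104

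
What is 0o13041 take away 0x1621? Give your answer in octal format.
Convert 0o13041 (octal) → 1×4096 + 3×512 + 4×8 + 1 = 5665 (decimal)
Convert 0x1621 (hexadecimal) → 1×4096 + 6×256 + 2×16 + 1 = 5665 (decimal)
Compute 5665 - 5665 = 0
Convert 0 (decimal) → 0o0 (octal)
0o0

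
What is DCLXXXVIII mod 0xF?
Convert DCLXXXVIII (Roman numeral) → 500 + 100 + 50 + 10 + 10 + 10 + 5 + 1 + 1 + 1 = 688 (decimal)
Convert 0xF (hexadecimal) → 15 (decimal)
Compute 688 mod 15 = 13
13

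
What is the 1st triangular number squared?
The 1st triangular number = 1×2/2 = 1
Compute 1² = 1 × 1 = 1
1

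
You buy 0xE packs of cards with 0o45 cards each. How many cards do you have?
Convert 0o45 (octal) → 4×8 + 5 = 37 (decimal)
Convert 0xE (hexadecimal) → 14 (decimal)
Compute 37 × 14 = 518
518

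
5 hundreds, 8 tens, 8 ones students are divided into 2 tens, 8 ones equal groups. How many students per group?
Convert 5 hundreds, 8 tens, 8 ones (place-value notation) → 5×100 + 8×10 + 8 = 588 (decimal)
Convert 2 tens, 8 ones (place-value notation) → 2×10 + 8 = 28 (decimal)
Compute 588 ÷ 28 = 21
21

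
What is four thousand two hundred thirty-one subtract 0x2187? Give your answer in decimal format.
Convert four thousand two hundred thirty-one (English words) → 4×1000 + 2×100 + 31 = 4231 (decimal)
Convert 0x2187 (hexadecimal) → 2×4096 + 1×256 + 8×16 + 7 = 8583 (decimal)
Compute 4231 - 8583 = -4352
-4352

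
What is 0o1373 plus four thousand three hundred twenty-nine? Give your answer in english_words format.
Convert 0o1373 (octal) → 1×512 + 3×64 + 7×8 + 3 = 763 (decimal)
Convert four thousand three hundred twenty-nine (English words) → 4×1000 + 3×100 + 29 = 4329 (decimal)
Compute 763 + 4329 = 5092
Convert 5092 (decimal) → 5092 = 5×1000 + 92 → five thousand ninety-two (English words)
five thousand ninety-two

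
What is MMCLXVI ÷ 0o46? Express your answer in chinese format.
Convert MMCLXVI (Roman numeral) → 1000 + 1000 + 100 + 50 + 10 + 5 + 1 = 2166 (decimal)
Convert 0o46 (octal) → 4×8 + 6 = 38 (decimal)
Compute 2166 ÷ 38 = 57
Convert 57 (decimal) → 57 = 5×10 + 7 → 五十七 (Chinese numeral)
五十七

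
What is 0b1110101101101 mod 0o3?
Convert 0b1110101101101 (binary) → 4096 + 2048 + 1024 + 256 + 64 + 32 + 8 + 4 + 1 = 7533 (decimal)
Convert 0o3 (octal) → 3 (decimal)
Compute 7533 mod 3 = 0
0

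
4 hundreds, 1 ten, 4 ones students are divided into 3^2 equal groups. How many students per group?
Convert 4 hundreds, 1 ten, 4 ones (place-value notation) → 4×100 + 1×10 + 4 = 414 (decimal)
Convert 3^2 (power) → 9 (decimal)
Compute 414 ÷ 9 = 46
46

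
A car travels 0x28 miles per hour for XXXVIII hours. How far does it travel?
Convert 0x28 (hexadecimal) → 2×16 + 8 = 40 (decimal)
Convert XXXVIII (Roman numeral) → 10 + 10 + 10 + 5 + 1 + 1 + 1 = 38 (decimal)
Compute 40 × 38 = 1520
1520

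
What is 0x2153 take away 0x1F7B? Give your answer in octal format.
Convert 0x2153 (hexadecimal) → 2×4096 + 1×256 + 5×16 + 3 = 8531 (decimal)
Convert 0x1F7B (hexadecimal) → 1×4096 + 15×256 + 7×16 + 11 = 8059 (decimal)
Compute 8531 - 8059 = 472
Convert 472 (decimal) → 472 = 7×64 + 3×8 → 0o730 (octal)
0o730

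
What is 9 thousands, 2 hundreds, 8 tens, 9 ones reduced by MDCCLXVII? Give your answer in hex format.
Convert 9 thousands, 2 hundreds, 8 tens, 9 ones (place-value notation) → 9×1000 + 2×100 + 8×10 + 9 = 9289 (decimal)
Convert MDCCLXVII (Roman numeral) → 1000 + 500 + 100 + 100 + 50 + 10 + 5 + 1 + 1 = 1767 (decimal)
Compute 9289 - 1767 = 7522
Convert 7522 (decimal) → 7522 = 1×4096 + 13×256 + 6×16 + 2 → 0x1D62 (hexadecimal)
0x1D62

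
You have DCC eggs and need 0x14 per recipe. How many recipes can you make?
Convert DCC (Roman numeral) → 500 + 100 + 100 = 700 (decimal)
Convert 0x14 (hexadecimal) → 1×16 + 4 = 20 (decimal)
Compute 700 ÷ 20 = 35
35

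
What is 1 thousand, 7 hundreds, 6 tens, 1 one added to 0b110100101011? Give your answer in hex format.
Convert 1 thousand, 7 hundreds, 6 tens, 1 one (place-value notation) → 1×1000 + 7×100 + 6×10 + 1 = 1761 (decimal)
Convert 0b110100101011 (binary) → 2048 + 1024 + 256 + 32 + 8 + 2 + 1 = 3371 (decimal)
Compute 1761 + 3371 = 5132
Convert 5132 (decimal) → 5132 = 1×4096 + 4×256 + 12 → 0x140C (hexadecimal)
0x140C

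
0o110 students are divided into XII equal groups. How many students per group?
Convert 0o110 (octal) → 1×64 + 1×8 = 72 (decimal)
Convert XII (Roman numeral) → 10 + 1 + 1 = 12 (decimal)
Compute 72 ÷ 12 = 6
6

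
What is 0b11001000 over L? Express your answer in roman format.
Convert 0b11001000 (binary) → 128 + 64 + 8 = 200 (decimal)
Convert L (Roman numeral) → 50 (decimal)
Compute 200 ÷ 50 = 4
Convert 4 (decimal) → IV (Roman numeral)
IV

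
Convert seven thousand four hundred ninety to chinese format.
Convert seven thousand four hundred ninety (English words) → 7×1000 + 4×100 + 90 = 7490 (decimal)
Convert 7490 (decimal) → 7490 = 7×1000 + 4×100 + 9×10 → 七千四百九十 (Chinese numeral)
七千四百九十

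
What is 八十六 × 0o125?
Convert 八十六 (Chinese numeral) → 8×10 + 6 = 86 (decimal)
Convert 0o125 (octal) → 1×64 + 2×8 + 5 = 85 (decimal)
Compute 86 × 85 = 7310
7310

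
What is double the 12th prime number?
The 12th prime number = 37
Compute 37 × 2 = 74
74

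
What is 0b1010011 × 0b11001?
Convert 0b1010011 (binary) → 64 + 16 + 2 + 1 = 83 (decimal)
Convert 0b11001 (binary) → 16 + 8 + 1 = 25 (decimal)
Compute 83 × 25 = 2075
2075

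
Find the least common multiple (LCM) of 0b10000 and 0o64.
Convert 0b10000 (binary) → 16 (decimal)
Convert 0o64 (octal) → 6×8 + 4 = 52 (decimal)
Compute lcm(16, 52) = 208
208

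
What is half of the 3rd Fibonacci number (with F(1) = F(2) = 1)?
The 3rd Fibonacci number (with F(1) = F(2) = 1): 1, 1, 2 → 2
Compute 2 ÷ 2 = 1
1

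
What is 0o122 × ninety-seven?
Convert 0o122 (octal) → 1×64 + 2×8 + 2 = 82 (decimal)
Convert ninety-seven (English words) → 97 (decimal)
Compute 82 × 97 = 7954
7954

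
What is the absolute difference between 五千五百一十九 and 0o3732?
Convert 五千五百一十九 (Chinese numeral) → 5×1000 + 5×100 + 1×10 + 9 = 5519 (decimal)
Convert 0o3732 (octal) → 3×512 + 7×64 + 3×8 + 2 = 2010 (decimal)
Compute |5519 - 2010| = 3509
3509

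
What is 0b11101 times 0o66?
Convert 0b11101 (binary) → 16 + 8 + 4 + 1 = 29 (decimal)
Convert 0o66 (octal) → 6×8 + 6 = 54 (decimal)
Compute 29 × 54 = 1566
1566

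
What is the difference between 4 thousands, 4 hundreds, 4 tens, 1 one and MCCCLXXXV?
Convert 4 thousands, 4 hundreds, 4 tens, 1 one (place-value notation) → 4×1000 + 4×100 + 4×10 + 1 = 4441 (decimal)
Convert MCCCLXXXV (Roman numeral) → 1000 + 100 + 100 + 100 + 50 + 10 + 10 + 10 + 5 = 1385 (decimal)
Difference: |4441 - 1385| = 3056
3056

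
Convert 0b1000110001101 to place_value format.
Convert 0b1000110001101 (binary) → 4096 + 256 + 128 + 8 + 4 + 1 = 4493 (decimal)
Convert 4493 (decimal) → 4493 = 4×1000 + 4×100 + 9×10 + 3 → 4 thousands, 4 hundreds, 9 tens, 3 ones (place-value notation)
4 thousands, 4 hundreds, 9 tens, 3 ones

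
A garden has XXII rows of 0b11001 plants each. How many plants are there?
Convert 0b11001 (binary) → 16 + 8 + 1 = 25 (decimal)
Convert XXII (Roman numeral) → 10 + 10 + 1 + 1 = 22 (decimal)
Compute 25 × 22 = 550
550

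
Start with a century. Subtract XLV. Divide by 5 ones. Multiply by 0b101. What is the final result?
Convert a century (colloquial) → 100 (decimal)
Start: 100
Convert XLV (Roman numeral) → 40 + 5 = 45 (decimal)
100 - 45 = 55
Convert 5 ones (place-value notation) → 5 (decimal)
55 ÷ 5 = 11
Convert 0b101 (binary) → 4 + 1 = 5 (decimal)
11 × 5 = 55
55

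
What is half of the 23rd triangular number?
The 23rd triangular number = 23×24/2 = 276
Compute 276 ÷ 2 = 138
138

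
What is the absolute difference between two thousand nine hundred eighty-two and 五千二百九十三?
Convert two thousand nine hundred eighty-two (English words) → 2×1000 + 9×100 + 82 = 2982 (decimal)
Convert 五千二百九十三 (Chinese numeral) → 5×1000 + 2×100 + 9×10 + 3 = 5293 (decimal)
Compute |2982 - 5293| = 2311
2311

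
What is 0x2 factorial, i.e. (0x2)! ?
Convert 0x2 (hexadecimal) → 2 (decimal)
Compute 2! = 2
2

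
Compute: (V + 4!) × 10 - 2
Convert V (Roman numeral) → 5 (decimal)
Convert 4! (factorial) → 24 (decimal)
Expression in decimal: (5 + 24) × 10 - 2
Parentheses first: 5 + 24 = 29
Multiply: 29 × 10 = 290
Subtract: 290 - 2 = 288
288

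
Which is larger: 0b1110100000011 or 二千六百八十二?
Convert 0b1110100000011 (binary) → 4096 + 2048 + 1024 + 256 + 2 + 1 = 7427 (decimal)
Convert 二千六百八十二 (Chinese numeral) → 2×1000 + 6×100 + 8×10 + 2 = 2682 (decimal)
Compare 7427 vs 2682: larger = 7427
7427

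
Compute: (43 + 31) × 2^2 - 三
Convert 2^2 (power) → 4 (decimal)
Convert 三 (Chinese numeral) → 3 (decimal)
Expression in decimal: (43 + 31) × 4 - 3
Parentheses first: 43 + 31 = 74
Multiply: 74 × 4 = 296
Subtract: 296 - 3 = 293
293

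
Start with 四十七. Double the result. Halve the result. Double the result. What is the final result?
Convert 四十七 (Chinese numeral) → 4×10 + 7 = 47 (decimal)
Start: 47
47 × 2 = 94
94 ÷ 2 = 47
47 × 2 = 94
94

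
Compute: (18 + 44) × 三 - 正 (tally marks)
Convert 三 (Chinese numeral) → 3 (decimal)
Convert 正 (tally marks) → 5 (decimal)
Expression in decimal: (18 + 44) × 3 - 5
Parentheses first: 18 + 44 = 62
Multiply: 62 × 3 = 186
Subtract: 186 - 5 = 181
181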